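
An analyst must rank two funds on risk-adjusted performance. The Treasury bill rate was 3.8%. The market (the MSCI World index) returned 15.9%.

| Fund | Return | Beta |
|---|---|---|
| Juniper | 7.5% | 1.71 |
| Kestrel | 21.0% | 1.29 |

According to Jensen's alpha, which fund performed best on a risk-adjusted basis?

Juniper: α = 7.5% − [3.8% + 1.71 × (15.9% − 3.8%)] = -16.991
Kestrel: α = 21.0% − [3.8% + 1.29 × (15.9% − 3.8%)] = 1.591
Highest: Kestrel (1.591).

Kestrel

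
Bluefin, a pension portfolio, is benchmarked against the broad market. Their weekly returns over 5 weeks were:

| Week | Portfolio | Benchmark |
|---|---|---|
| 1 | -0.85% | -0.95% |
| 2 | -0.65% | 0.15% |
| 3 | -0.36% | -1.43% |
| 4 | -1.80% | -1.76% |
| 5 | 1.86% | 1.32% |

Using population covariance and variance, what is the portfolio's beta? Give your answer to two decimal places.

0.92

r̄p = -0.3600%,  r̄m = -0.5340%
Cov = Σ(rp − r̄p)(rm − r̄m) / 5 = 1.1774
Var(rm) = Σ(rm − r̄m)² / 5 = 1.2768
β = Cov / Var = 1.1774 / 1.2768 = 0.9221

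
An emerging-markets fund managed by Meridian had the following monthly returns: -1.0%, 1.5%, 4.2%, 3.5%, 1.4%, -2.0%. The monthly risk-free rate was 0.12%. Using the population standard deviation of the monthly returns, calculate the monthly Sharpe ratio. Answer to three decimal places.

μ = (-1 + 1.5 + 4.2 + 3.5 + 1.4 − 2) / 6 = 1.2667%
Population σ = √[Σ(r − μ)² / 6] = √[29.4733 / 6] = √4.9122 = 2.2163%
Sharpe = (μ − rf) / σ = (1.2667 − 0.12) / 2.2163 = 1.1467 / 2.2163 = 0.5174

0.517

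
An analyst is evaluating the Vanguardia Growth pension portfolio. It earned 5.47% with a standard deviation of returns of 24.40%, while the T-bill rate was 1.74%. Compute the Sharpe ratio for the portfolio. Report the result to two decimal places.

Sharpe = (Rp − Rf) / σp = (5.47% − 1.74%) / 24.40% = 3.73% / 24.40% = 0.1529

0.15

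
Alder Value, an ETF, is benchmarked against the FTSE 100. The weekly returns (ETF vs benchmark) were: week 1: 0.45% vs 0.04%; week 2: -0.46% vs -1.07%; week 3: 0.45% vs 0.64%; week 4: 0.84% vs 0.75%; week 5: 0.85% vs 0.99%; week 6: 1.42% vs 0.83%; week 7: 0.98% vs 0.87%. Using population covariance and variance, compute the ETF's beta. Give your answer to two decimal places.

0.72

r̄p = 0.6471%,  r̄m = 0.4357%
Cov = Σ(rp − r̄p)(rm − r̄m) / 7 = 0.3324
Var(rm) = Σ(rm − r̄m)² / 7 = 0.4594
β = Cov / Var = 0.3324 / 0.4594 = 0.7236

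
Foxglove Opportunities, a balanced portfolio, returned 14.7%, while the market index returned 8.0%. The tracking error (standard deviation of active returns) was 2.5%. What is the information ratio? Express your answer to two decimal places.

2.68

IR = (Rp − Rb) / TE = (14.7% − 8.0%) / 2.5% = 6.70% / 2.5% = 2.6800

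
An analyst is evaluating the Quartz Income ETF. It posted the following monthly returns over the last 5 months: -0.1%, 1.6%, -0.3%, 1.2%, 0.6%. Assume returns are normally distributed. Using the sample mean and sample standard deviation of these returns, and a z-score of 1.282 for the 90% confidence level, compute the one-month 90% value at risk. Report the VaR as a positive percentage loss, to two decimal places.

0.45

Mean return r̄ = 3.00 / 5 = 0.6000%
Sample std dev = √[2.6600 / 4] = 0.8155%
VaR = −(r̄ − z·σ) = −(0.6000 − 1.282 × 0.8155) = −(-0.4455) = 0.4455%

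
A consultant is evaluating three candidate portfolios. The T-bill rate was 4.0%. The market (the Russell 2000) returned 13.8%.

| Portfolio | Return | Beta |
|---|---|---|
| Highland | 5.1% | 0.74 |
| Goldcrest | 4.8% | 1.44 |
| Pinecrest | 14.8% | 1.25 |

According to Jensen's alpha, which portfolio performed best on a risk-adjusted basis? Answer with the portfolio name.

Highland: α = 5.1% − [4.0% + 0.74 × (13.8% − 4.0%)] = -6.152
Goldcrest: α = 4.8% − [4.0% + 1.44 × (13.8% − 4.0%)] = -13.312
Pinecrest: α = 14.8% − [4.0% + 1.25 × (13.8% − 4.0%)] = -1.450
Highest: Pinecrest (-1.450).

Pinecrest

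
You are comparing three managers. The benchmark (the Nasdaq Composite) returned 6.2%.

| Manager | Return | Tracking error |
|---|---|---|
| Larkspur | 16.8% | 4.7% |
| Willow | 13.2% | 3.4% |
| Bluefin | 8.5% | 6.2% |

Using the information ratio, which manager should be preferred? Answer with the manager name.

Larkspur: IR = (16.8% − 6.2%) / 4.7% = 2.255
Willow: IR = (13.2% − 6.2%) / 3.4% = 2.059
Bluefin: IR = (8.5% − 6.2%) / 6.2% = 0.371
Highest: Larkspur (2.255).

Larkspur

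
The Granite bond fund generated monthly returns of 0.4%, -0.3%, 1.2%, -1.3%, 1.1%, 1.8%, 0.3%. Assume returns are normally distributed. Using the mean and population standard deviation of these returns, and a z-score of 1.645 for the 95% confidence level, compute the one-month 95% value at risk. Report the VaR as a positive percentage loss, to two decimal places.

1.12

r̄ = (0.4 − 0.3 + 1.2 − 1.3 + 1.1 + 1.8 + 0.3) / 7 = 0.4571%
Population std dev = √[6.4571 / 7] = 0.9604%
VaR = −(r̄ − z·σ) = −(0.4571 − 1.645 × 0.9604) = −(-1.1228) = 1.1228%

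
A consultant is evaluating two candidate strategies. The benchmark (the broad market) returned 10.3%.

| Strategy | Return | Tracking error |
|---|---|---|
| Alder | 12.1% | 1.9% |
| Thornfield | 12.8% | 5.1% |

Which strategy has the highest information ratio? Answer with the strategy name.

Alder

Alder: IR = (12.1% − 10.3%) / 1.9% = 0.947
Thornfield: IR = (12.8% − 10.3%) / 5.1% = 0.490
Highest: Alder (0.947).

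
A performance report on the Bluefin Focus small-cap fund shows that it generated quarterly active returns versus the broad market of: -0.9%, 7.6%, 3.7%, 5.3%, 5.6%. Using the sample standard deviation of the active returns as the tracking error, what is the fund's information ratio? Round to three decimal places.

1.331

r̄ = (-0.9 + 7.6 + 3.7 + 5.3 + 5.6) / 5 = 4.2600%
Σ(r − r̄)² = (-0.9 − 4.2600)² + (7.6 − 4.2600)² + … = 40.9720
σ = √[40.9720 / 4] = 3.2005%
IR = r̄ / tracking error = 4.2600 / 3.2005 = 1.3310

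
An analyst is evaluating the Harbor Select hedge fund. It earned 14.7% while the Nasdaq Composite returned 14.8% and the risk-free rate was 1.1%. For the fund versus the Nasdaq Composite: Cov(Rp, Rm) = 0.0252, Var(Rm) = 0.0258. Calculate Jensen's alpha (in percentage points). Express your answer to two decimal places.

0.22

β = Cov / Var = 0.0252 / 0.0258 = 0.9767
E[R] = Rf + β(Rm − Rf) = 1.1% + 0.9767 × (14.8% − 1.1%) = 14.4808%
α = Rp − E[R] = 14.7% − 14.4808% = 0.2192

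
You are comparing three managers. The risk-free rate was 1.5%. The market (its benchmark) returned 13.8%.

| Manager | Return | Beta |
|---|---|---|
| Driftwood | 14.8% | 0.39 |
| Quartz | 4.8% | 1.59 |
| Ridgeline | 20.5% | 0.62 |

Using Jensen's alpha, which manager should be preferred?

Driftwood: α = 14.8% − [1.5% + 0.39 × (13.8% − 1.5%)] = 8.503
Quartz: α = 4.8% − [1.5% + 1.59 × (13.8% − 1.5%)] = -16.257
Ridgeline: α = 20.5% − [1.5% + 0.62 × (13.8% − 1.5%)] = 11.374
Highest: Ridgeline (11.374).

Ridgeline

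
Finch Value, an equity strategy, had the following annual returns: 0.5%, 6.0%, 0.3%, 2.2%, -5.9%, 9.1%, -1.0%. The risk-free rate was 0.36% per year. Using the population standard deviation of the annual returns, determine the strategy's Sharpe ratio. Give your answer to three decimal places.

0.275

r̄ = (0.5 + 6 + 0.3 + 2.2 − 5.9 + 9.1 − 1) / 7 = 11.20 / 7 = 1.6000%
Population σ = √[Σ(r − r̄)² / 7] = √[141.8800 / 7] = √20.2686 = 4.5021%
Sharpe = (r̄ − rf) / σ = (1.6000 − 0.36) / 4.5021 = 1.2400 / 4.5021 = 0.2754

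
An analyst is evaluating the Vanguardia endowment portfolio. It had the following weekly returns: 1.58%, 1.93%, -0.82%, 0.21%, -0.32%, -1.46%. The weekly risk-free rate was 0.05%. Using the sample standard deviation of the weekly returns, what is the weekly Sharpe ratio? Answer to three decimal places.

Mean return r̄ = 1.120 / 6 = 0.1867%
Sample std dev = √[8.9627 / 5] = 1.3389%
Sharpe = (r̄ − rf) / σ = (0.1867 − 0.05) / 1.3389 = 0.1367 / 1.3389 = 0.1021

0.102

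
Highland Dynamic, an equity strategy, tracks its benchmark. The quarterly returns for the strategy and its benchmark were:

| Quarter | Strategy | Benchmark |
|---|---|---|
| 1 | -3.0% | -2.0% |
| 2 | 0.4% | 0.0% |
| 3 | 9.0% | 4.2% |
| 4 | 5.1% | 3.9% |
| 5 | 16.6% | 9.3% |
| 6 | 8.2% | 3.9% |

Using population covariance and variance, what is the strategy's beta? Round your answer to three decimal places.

1.743

r̄p = 6.0500%,  r̄m = 3.2167%
Cov = Σ(rp − r̄p)(rm − r̄m) / 6 = 22.2142
Var(rm) = Σ(rm − r̄m)² / 6 = 12.7447
β = Cov / Var = 22.2142 / 12.7447 = 1.7430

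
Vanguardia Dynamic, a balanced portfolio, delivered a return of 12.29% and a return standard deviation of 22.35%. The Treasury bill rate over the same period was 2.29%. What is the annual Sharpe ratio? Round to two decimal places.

Sharpe = (Rp − Rf) / σp = (12.29% − 2.29%) / 22.35% = 10.00% / 22.35% = 0.4474

0.45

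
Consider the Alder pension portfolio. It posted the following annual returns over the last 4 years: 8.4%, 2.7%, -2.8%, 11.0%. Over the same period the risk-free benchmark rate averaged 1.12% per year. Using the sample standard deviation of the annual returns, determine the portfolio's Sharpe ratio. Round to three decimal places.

0.602

μ = (8.4 + 2.7 − 2.8 + 11) / 4 = 19.30 / 4 = 4.8250%
Sample std dev = √[113.5675 / 3] = 6.1527%
Sharpe = (μ − rf) / σ = (4.8250 − 1.12) / 6.1527 = 3.7050 / 6.1527 = 0.6022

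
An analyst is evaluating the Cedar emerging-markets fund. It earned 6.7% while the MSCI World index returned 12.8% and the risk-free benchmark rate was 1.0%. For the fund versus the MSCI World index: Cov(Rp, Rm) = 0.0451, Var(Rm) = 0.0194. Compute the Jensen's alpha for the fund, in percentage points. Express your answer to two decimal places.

-21.73

β = Cov / Var = 0.0451 / 0.0194 = 2.3247
E[R] = Rf + β(Rm − Rf) = 1.0% + 2.3247 × (12.8% − 1.0%) = 28.4315%
α = Rp − E[R] = 6.7% − 28.4315% = -21.7315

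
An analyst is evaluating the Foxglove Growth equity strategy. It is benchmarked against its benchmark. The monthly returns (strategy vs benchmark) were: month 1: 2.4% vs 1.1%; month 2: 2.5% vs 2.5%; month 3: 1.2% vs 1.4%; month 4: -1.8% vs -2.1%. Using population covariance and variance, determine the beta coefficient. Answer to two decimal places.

0.96

r̄p = 1.0750%,  r̄m = 0.7250%
Cov = Σ(rp − r̄p)(rm − r̄m) / 4 = 2.8081
Var(rm) = Σ(rm − r̄m)² / 4 = 2.9319
β = Cov / Var = 2.8081 / 2.9319 = 0.9578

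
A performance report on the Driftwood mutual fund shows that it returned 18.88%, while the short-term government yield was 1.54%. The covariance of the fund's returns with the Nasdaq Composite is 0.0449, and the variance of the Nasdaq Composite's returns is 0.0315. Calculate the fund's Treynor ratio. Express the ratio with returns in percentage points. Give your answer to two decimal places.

12.17

β = Cov / Var = 0.0449 / 0.0315 = 1.4254
Treynor = (Rp − Rf) / β = (18.88% − 1.54%) / 1.4254 = 17.34 / 1.4254 = 12.1650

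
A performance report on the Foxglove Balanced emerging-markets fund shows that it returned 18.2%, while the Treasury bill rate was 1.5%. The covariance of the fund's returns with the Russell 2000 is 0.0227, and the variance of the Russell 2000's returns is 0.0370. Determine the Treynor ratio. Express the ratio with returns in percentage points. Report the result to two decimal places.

β = Cov / Var = 0.0227 / 0.0370 = 0.6135
Treynor = (Rp − Rf) / β = (18.2% − 1.5%) / 0.6135 = 16.70 / 0.6135 = 27.2209

27.22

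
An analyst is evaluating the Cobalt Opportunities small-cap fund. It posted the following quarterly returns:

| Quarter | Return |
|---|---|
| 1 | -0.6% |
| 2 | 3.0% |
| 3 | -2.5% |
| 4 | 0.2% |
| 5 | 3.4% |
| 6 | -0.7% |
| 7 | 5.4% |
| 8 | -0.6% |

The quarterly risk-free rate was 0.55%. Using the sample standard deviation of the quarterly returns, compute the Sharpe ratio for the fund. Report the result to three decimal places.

μ = (-0.6 + 3 − 2.5 + 0.2 + 3.4 − 0.7 + 5.4 − 0.6) / 8 = 7.60 / 8 = 0.9500%
Σ(r − μ)² = (-0.6 − 0.9500)² + (3 − 0.9500)² + … = 50.0000
sample σ = √(50.0000 / 7) = √7.1429 = 2.6726%
Sharpe = (μ − rf) / σ = (0.9500 − 0.55) / 2.6726 = 0.4000 / 2.6726 = 0.1497

0.150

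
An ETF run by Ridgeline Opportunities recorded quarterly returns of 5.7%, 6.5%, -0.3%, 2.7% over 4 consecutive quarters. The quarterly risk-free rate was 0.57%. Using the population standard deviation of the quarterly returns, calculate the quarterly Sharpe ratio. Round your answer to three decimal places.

μ = (5.7 + 6.5 − 0.3 + 2.7) / 4 = 3.6500%
Population σ = √[Σ(r − μ)² / 4] = √[28.8300 / 4] = √7.2075 = 2.6847%
Sharpe = (μ − rf) / σ = (3.6500 − 0.57) / 2.6847 = 3.0800 / 2.6847 = 1.1472

1.147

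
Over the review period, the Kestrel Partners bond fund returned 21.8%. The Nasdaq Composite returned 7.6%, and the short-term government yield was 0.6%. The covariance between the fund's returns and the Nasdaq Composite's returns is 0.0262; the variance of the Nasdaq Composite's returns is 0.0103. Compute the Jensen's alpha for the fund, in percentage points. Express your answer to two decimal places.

3.39

β = Cov / Var = 0.0262 / 0.0103 = 2.5437
E[R] = Rf + β(Rm − Rf) = 0.6% + 2.5437 × (7.6% − 0.6%) = 18.4059%
α = Rp − E[R] = 21.8% − 18.4059% = 3.3941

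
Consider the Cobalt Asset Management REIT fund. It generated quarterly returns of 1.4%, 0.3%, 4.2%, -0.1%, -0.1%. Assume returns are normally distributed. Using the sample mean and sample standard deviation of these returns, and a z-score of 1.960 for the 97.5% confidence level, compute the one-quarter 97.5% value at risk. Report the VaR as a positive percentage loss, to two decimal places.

2.42

μ = (1.4 + 0.3 + 4.2 − 0.1 − 0.1) / 5 = 5.70 / 5 = 1.1400%
Σ(r − μ)² = (1.4 − 1.1400)² + (0.3 − 1.1400)² + (4.2 − 1.1400)² + … = 13.2120
σ = √[13.2120 / 4] = 1.8174%
VaR = −(μ − z·σ) = −(1.1400 − 1.960 × 1.8174) = −(-2.4221) = 2.4221%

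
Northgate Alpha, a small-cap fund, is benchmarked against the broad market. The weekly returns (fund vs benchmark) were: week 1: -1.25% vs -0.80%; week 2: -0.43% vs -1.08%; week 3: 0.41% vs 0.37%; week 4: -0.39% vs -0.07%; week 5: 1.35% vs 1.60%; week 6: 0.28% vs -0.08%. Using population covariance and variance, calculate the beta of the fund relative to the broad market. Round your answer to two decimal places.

r̄p = -0.0050%,  r̄m = -0.0100%
Cov = Σ(rp − r̄p)(rm − r̄m) / 6 = 0.6301
Var(rm) = Σ(rm − r̄m)² / 6 = 0.7523
β = Cov / Var = 0.6301 / 0.7523 = 0.8376

0.84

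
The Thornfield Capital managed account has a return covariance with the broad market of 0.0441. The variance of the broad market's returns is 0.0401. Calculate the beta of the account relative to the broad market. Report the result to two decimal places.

β = Cov(Rp, Rm) / Var(Rm) = 0.0441 / 0.0401 = 1.0998

1.10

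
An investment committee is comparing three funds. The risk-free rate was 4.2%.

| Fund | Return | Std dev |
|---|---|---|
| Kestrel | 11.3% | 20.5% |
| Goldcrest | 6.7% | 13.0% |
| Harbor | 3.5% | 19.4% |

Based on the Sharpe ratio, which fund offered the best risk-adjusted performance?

Kestrel

Kestrel: Sharpe ratio = (11.3% − 4.2%) / 20.5% = 0.346
Goldcrest: Sharpe ratio = (6.7% − 4.2%) / 13.0% = 0.192
Harbor: Sharpe ratio = (3.5% − 4.2%) / 19.4% = -0.036
Highest: Kestrel (0.346).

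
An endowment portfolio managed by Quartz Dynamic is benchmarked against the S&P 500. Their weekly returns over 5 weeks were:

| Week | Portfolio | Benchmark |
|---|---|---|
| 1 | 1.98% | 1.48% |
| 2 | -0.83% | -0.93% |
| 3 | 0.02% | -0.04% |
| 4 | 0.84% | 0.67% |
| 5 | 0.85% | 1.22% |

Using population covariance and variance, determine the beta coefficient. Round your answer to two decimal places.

r̄p = 0.5720%,  r̄m = 0.4800%
Cov = Σ(rp − r̄p)(rm − r̄m) / 5 = 0.7857
Var(rm) = Σ(rm − r̄m)² / 5 = 0.7684
β = Cov / Var = 0.7857 / 0.7684 = 1.0225

1.02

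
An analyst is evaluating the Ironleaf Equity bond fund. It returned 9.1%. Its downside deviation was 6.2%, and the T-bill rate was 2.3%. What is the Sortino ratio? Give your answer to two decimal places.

Sortino = (Rp − Rf) / σd = (9.1% − 2.3%) / 6.2% = 6.80% / 6.2% = 1.0968

1.10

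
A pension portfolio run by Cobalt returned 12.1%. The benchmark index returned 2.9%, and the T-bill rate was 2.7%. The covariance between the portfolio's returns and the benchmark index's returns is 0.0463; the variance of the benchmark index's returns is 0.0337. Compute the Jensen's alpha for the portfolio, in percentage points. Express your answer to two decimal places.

β = Cov / Var = 0.0463 / 0.0337 = 1.3739
E[R] = Rf + β(Rm − Rf) = 2.7% + 1.3739 × (2.9% − 2.7%) = 2.9748%
α = Rp − E[R] = 12.1% − 2.9748% = 9.1252

9.13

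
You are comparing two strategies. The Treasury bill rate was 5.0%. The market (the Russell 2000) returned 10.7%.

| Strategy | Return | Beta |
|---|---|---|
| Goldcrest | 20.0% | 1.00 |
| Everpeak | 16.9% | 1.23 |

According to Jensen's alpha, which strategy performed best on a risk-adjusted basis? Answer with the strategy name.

Goldcrest

Goldcrest: α = 20.0% − [5.0% + 1.00 × (10.7% − 5.0%)] = 9.300
Everpeak: α = 16.9% − [5.0% + 1.23 × (10.7% − 5.0%)] = 4.889
Highest: Goldcrest (9.300).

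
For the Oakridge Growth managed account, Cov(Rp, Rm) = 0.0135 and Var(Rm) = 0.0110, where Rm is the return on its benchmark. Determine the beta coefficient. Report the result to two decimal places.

1.23

β = Cov(Rp, Rm) / Var(Rm) = 0.0135 / 0.0110 = 1.2273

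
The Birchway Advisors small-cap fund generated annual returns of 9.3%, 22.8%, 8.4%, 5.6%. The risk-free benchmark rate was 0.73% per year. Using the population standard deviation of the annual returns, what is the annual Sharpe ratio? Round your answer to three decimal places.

μ = (9.3 + 22.8 + 8.4 + 5.6) / 4 = 11.5250%
Σ(r − μ)² = (9.3 − 11.5250)² + (22.8 − 11.5250)² + … = 176.9475
σ = √[176.9475 / 4] = 6.6511%
Sharpe = (μ − rf) / σ = (11.5250 − 0.73) / 6.6511 = 10.7950 / 6.6511 = 1.6230

1.623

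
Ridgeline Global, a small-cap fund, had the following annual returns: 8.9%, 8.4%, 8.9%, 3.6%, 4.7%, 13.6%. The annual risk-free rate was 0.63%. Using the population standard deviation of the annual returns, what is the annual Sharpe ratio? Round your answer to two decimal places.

2.27

r̄ = (8.9 + 8.4 + 8.9 + 3.6 + 4.7 + 13.6) / 6 = 8.0167%
Population std dev = √[63.3883 / 6] = 3.2503%
Sharpe = (r̄ − rf) / σ = (8.0167 − 0.63) / 3.2503 = 7.3867 / 3.2503 = 2.2726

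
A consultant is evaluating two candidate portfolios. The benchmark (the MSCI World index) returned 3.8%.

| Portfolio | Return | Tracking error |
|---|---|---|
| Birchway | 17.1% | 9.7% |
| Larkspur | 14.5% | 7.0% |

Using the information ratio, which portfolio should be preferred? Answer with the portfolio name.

Birchway: IR = (17.1% − 3.8%) / 9.7% = 1.371
Larkspur: IR = (14.5% − 3.8%) / 7.0% = 1.529
Highest: Larkspur (1.529).

Larkspur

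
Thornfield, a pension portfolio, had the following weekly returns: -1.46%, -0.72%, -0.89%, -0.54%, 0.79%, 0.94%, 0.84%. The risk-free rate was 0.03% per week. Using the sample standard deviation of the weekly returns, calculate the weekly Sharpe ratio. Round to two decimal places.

-0.18

r̄ = (-1.46 − 0.72 − 0.89 − 0.54 + 0.79 + 0.94 + 0.84) / 7 = -1.040 / 7 = -0.1486%
Sample std dev = √[5.7925 / 6] = 0.9826%
Sharpe = (r̄ − rf) / σ = (-0.1486 − 0.03) / 0.9826 = -0.1786 / 0.9826 = -0.1818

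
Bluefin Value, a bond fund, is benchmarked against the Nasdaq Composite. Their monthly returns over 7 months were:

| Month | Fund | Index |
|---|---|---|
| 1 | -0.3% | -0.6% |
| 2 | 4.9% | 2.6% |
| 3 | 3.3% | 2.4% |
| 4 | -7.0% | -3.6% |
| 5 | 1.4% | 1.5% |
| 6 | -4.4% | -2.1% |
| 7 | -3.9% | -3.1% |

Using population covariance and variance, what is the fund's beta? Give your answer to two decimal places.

r̄p = -0.8571%,  r̄m = -0.4143%
Cov = Σ(rp − r̄p)(rm − r̄m) / 7 = 9.5692
Var(rm) = Σ(rm − r̄m)² / 7 = 5.8441
β = Cov / Var = 9.5692 / 5.8441 = 1.6374

1.64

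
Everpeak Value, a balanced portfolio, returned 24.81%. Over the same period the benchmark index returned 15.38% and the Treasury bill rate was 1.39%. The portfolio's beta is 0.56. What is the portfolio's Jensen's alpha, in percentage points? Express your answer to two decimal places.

CAPM expected return = Rf + β(Rm − Rf) = 1.39% + 0.56 × (15.38% − 1.39%) = 1.39 + 0.56 × 13.99 = 9.2244%
Jensen's α = Rp − E[R] = 24.81% − 9.2244% = 15.5856

15.59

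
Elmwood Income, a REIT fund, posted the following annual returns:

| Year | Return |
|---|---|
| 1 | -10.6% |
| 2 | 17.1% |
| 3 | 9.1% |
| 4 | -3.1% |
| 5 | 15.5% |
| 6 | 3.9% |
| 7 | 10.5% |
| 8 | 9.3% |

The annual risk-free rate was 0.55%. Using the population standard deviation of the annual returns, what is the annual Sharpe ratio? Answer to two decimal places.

0.67

μ = (-10.6 + 17.1 + 9.1 − 3.1 + 15.5 + 3.9 + 10.5 + 9.3) / 8 = 6.4625%
Σ(r − μ)² = (-10.6 − 6.4625)² + (17.1 − 6.4625)² + … = 615.2788
σ = √[615.2788 / 8] = 8.7698%
Sharpe = (μ − rf) / σ = (6.4625 − 0.55) / 8.7698 = 5.9125 / 8.7698 = 0.6742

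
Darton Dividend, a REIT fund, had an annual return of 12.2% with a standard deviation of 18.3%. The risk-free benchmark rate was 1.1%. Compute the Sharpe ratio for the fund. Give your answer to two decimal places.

0.61

Sharpe = (Rp − Rf) / σp = (12.2% − 1.1%) / 18.3% = 11.10% / 18.3% = 0.6066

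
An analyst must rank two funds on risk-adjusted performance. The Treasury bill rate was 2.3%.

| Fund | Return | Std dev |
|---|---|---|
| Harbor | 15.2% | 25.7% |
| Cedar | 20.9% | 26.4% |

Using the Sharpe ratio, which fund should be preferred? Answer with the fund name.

Harbor: Sharpe ratio = (15.2% − 2.3%) / 25.7% = 0.502
Cedar: Sharpe ratio = (20.9% − 2.3%) / 26.4% = 0.705
Highest: Cedar (0.705).

Cedar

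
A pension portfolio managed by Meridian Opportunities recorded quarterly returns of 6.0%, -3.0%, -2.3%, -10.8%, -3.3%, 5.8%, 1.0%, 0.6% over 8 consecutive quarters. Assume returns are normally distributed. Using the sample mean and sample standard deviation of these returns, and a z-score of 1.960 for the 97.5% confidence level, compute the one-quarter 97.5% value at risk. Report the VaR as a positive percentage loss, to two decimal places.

r̄ = (6 − 3 − 2.3 − 10.8 − 3.3 + 5.8 + 1 + 0.6) / 8 = -0.7500%
Σ(r − r̄)² = 208.3200; sample σ = √(208.3200/7) = 5.4553%
VaR = −(r̄ − z·σ) = −(-0.7500 − 1.960 × 5.4553) = −(-11.4424) = 11.4424%

11.44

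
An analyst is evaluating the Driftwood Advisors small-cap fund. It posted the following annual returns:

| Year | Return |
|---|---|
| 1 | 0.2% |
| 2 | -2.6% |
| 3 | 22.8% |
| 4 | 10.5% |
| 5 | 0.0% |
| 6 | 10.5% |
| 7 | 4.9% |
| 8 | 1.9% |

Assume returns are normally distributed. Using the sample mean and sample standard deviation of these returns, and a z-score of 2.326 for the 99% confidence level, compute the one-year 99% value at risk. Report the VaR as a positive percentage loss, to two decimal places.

13.32

r̄ = (0.2 − 2.6 + 22.8 + 10.5 + 0 + 10.5 + 4.9 + 1.9) / 8 = 6.0250%
Sample σ = √[Σ(r − r̄)² / 7] = √[484.3550 / 7] = √69.1936 = 8.3183%
VaR = −(r̄ − z·σ) = −(6.0250 − 2.326 × 8.3183) = −(-13.3234) = 13.3234%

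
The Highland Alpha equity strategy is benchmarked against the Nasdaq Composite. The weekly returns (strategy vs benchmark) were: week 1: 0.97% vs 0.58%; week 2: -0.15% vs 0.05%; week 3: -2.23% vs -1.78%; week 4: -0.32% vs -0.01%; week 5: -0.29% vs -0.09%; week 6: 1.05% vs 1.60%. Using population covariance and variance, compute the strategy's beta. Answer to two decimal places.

1.04

r̄p = -0.1617%,  r̄m = 0.0583%
Cov = Σ(rp − r̄p)(rm − r̄m) / 6 = 1.0484
Var(rm) = Σ(rm − r̄m)² / 6 = 1.0092
β = Cov / Var = 1.0484 / 1.0092 = 1.0388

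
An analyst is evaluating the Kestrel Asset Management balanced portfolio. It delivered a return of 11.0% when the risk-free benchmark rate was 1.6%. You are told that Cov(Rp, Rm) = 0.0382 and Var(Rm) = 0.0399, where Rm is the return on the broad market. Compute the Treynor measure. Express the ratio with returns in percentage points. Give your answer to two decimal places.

β = Cov / Var = 0.0382 / 0.0399 = 0.9574
Treynor = (Rp − Rf) / β = (11.0% − 1.6%) / 0.9574 = 9.40 / 0.9574 = 9.8183

9.82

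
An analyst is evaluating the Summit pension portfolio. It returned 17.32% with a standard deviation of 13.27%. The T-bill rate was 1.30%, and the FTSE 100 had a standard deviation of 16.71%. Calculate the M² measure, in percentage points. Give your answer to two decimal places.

Sharpe = (Rp − Rf) / σp = (17.32% − 1.30%) / 13.27% = 1.2072
M² = Rf + Sharpe × σm = 1.30% + 1.2072 × 16.71% = 21.4723%

21.47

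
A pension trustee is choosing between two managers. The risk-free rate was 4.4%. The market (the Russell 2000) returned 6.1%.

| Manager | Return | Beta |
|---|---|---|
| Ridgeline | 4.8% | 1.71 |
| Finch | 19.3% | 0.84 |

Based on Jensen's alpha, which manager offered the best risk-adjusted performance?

Ridgeline: α = 4.8% − [4.4% + 1.71 × (6.1% − 4.4%)] = -2.507
Finch: α = 19.3% − [4.4% + 0.84 × (6.1% − 4.4%)] = 13.472
Highest: Finch (13.472).

Finch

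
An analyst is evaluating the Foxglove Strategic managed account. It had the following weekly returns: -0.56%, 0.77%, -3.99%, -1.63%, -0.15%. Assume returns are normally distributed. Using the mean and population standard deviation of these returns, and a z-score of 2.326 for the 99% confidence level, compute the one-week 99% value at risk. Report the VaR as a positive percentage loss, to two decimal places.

4.91

Mean return r̄ = -5.560 / 5 = -1.1120%
Population std dev = √[13.3233 / 5] = 1.6324%
VaR = −(r̄ − z·σ) = −(-1.1120 − 2.326 × 1.6324) = −(-4.9090) = 4.9090%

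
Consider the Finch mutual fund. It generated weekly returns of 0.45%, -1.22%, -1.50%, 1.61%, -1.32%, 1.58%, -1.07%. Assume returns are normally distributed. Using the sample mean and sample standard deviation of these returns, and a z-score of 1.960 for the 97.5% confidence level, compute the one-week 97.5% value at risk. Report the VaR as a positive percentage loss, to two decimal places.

2.94

r̄ = (0.45 − 1.22 − 1.5 + 1.61 − 1.32 + 1.58 − 1.07) / 7 = -1.470 / 7 = -0.2100%
Σ(r − r̄)² = (0.45 − (-0.2100))² + (-1.22 − (-0.2100))² + … = 11.6080
sample σ = √(11.6080 / 6) = √1.9347 = 1.3909%
VaR = −(r̄ − z·σ) = −(-0.2100 − 1.960 × 1.3909) = −(-2.9362) = 2.9362%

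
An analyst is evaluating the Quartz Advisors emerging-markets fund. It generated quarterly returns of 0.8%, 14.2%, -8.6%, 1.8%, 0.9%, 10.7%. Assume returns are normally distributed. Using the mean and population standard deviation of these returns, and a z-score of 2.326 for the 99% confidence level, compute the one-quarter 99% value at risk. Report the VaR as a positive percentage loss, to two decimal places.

r̄ = (0.8 + 14.2 − 8.6 + 1.8 + 0.9 + 10.7) / 6 = 19.80 / 6 = 3.3000%
Population std dev = √[329.4400 / 6] = 7.4099%
VaR = −(r̄ − z·σ) = −(3.3000 − 2.326 × 7.4099) = −(-13.9354) = 13.9354%

13.94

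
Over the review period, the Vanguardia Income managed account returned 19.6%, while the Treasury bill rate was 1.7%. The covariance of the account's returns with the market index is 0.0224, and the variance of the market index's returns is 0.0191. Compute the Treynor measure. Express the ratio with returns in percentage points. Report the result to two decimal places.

15.26

β = Cov / Var = 0.0224 / 0.0191 = 1.1728
Treynor = (Rp − Rf) / β = (19.6% − 1.7%) / 1.1728 = 17.90 / 1.1728 = 15.2626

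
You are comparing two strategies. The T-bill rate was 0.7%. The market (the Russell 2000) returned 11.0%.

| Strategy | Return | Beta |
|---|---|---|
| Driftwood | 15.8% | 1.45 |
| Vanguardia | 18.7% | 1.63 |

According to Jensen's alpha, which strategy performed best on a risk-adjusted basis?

Driftwood: α = 15.8% − [0.7% + 1.45 × (11.0% − 0.7%)] = 0.165
Vanguardia: α = 18.7% − [0.7% + 1.63 × (11.0% − 0.7%)] = 1.211
Highest: Vanguardia (1.211).

Vanguardia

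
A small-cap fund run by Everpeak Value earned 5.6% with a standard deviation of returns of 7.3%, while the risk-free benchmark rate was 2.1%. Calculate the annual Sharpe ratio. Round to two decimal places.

0.48

Sharpe = (Rp − Rf) / σp = (5.6% − 2.1%) / 7.3% = 3.50% / 7.3% = 0.4795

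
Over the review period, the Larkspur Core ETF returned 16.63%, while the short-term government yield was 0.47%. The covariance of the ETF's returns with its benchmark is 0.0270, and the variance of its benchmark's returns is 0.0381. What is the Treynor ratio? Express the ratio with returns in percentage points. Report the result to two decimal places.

β = Cov / Var = 0.0270 / 0.0381 = 0.7087
Treynor = (Rp − Rf) / β = (16.63% − 0.47%) / 0.7087 = 16.16 / 0.7087 = 22.8023

22.80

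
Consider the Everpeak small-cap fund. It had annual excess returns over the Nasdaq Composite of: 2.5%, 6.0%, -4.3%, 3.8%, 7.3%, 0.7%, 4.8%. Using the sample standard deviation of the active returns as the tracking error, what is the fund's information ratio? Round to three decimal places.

Mean return r̄ = 20.80 / 7 = 2.9714%
Sample σ = √[Σ(r − r̄)² / 6] = √[90.1943 / 6] = √15.0324 = 3.8772%
IR = r̄ / tracking error = 2.9714 / 3.8772 = 0.7664

0.766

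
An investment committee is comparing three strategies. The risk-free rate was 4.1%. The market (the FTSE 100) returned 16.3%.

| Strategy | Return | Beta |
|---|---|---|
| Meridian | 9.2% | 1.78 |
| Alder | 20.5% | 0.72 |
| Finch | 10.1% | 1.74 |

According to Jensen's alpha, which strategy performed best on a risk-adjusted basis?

Alder

Meridian: α = 9.2% − [4.1% + 1.78 × (16.3% − 4.1%)] = -16.616
Alder: α = 20.5% − [4.1% + 0.72 × (16.3% − 4.1%)] = 7.616
Finch: α = 10.1% − [4.1% + 1.74 × (16.3% − 4.1%)] = -15.228
Highest: Alder (7.616).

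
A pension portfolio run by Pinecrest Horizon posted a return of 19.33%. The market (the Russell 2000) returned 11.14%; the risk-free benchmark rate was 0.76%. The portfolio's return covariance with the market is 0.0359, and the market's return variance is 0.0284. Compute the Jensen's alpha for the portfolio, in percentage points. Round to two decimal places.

5.45

β = Cov / Var = 0.0359 / 0.0284 = 1.2641
E[R] = Rf + β(Rm − Rf) = 0.76% + 1.2641 × (11.14% − 0.76%) = 13.8814%
α = Rp − E[R] = 19.33% − 13.8814% = 5.4486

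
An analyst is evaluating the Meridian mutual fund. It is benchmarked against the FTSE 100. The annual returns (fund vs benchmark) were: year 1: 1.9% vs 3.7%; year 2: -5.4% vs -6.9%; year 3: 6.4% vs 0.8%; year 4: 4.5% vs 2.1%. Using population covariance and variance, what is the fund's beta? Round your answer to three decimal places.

0.896

r̄p = 1.8500%,  r̄m = -0.0750%
Cov = Σ(rp − r̄p)(rm − r̄m) / 4 = 14.8538
Var(rm) = Σ(rm − r̄m)² / 4 = 16.5819
β = Cov / Var = 14.8538 / 16.5819 = 0.8958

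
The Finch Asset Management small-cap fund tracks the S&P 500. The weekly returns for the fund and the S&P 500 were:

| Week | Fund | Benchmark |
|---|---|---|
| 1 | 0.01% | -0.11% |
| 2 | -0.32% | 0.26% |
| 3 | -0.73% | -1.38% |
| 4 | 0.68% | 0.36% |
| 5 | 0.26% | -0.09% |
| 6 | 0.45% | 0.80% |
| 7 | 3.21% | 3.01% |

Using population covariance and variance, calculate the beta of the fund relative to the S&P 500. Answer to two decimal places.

r̄p = 0.5086%,  r̄m = 0.4071%
Cov = Σ(rp − r̄p)(rm − r̄m) / 7 = 1.3882
Var(rm) = Σ(rm − r̄m)² / 7 = 1.5231
β = Cov / Var = 1.3882 / 1.5231 = 0.9114

0.91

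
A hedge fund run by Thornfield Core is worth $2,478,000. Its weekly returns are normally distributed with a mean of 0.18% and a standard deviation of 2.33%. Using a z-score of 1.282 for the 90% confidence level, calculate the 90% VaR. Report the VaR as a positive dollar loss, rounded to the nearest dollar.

Return at the 90% tail: μ − z·σ = 0.18% − 1.282 × 2.33% = 0.18 − 2.98706 = -2.80706%
VaR = −(-2.80706%) × $2,478,000 = 2.80706% × $2,478,000 = $69,559

$69,559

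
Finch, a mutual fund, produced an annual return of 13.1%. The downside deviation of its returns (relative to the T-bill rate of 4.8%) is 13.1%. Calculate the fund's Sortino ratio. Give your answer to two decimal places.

0.63

Sortino = (Rp − Rf) / σd = (13.1% − 4.8%) / 13.1% = 8.30% / 13.1% = 0.6336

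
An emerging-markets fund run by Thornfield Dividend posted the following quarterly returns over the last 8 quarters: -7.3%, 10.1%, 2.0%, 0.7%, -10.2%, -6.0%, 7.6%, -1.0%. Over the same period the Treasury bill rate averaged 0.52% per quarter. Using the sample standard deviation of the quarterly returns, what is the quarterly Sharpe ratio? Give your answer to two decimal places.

μ = (-7.3 + 10.1 + 2 + 0.7 − 10.2 − 6 + 7.6 − 1) / 8 = -4.10 / 8 = -0.5125%
Σ(r − μ)² = (-7.3 − (-0.5125))² + (10.1 − (-0.5125))² + … = 356.4888
σ = √[356.4888 / 7] = 7.1363%
Sharpe = (μ − rf) / σ = (-0.5125 − 0.52) / 7.1363 = -1.0325 / 7.1363 = -0.1447

-0.14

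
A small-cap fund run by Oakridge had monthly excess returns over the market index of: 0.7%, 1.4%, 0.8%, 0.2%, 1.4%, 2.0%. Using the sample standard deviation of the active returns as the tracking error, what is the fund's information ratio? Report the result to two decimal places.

μ = (0.7 + 1.4 + 0.8 + 0.2 + 1.4 + 2) / 6 = 6.50 / 6 = 1.0833%
Σ(r − μ)² = (0.7 − 1.0833)² + (1.4 − 1.0833)² + (0.8 − 1.0833)² + … = 2.0483
sample σ = √(2.0483 / 5) = √0.4097 = 0.6401%
IR = μ / tracking error = 1.0833 / 0.6401 = 1.6924

1.69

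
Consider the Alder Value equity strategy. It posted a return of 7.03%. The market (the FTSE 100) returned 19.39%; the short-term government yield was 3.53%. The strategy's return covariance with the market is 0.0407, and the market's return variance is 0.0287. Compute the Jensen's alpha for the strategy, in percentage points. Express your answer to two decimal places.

β = Cov / Var = 0.0407 / 0.0287 = 1.4181
E[R] = Rf + β(Rm − Rf) = 3.53% + 1.4181 × (19.39% − 3.53%) = 26.0211%
α = Rp − E[R] = 7.03% − 26.0211% = -18.9911

-18.99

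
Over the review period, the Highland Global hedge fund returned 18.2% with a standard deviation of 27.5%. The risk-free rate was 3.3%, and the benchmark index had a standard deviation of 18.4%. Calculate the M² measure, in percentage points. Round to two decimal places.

Sharpe = (Rp − Rf) / σp = (18.2% − 3.3%) / 27.5% = 0.5418
M² = Rf + Sharpe × σm = 3.3% + 0.5418 × 18.4% = 13.2691%

13.27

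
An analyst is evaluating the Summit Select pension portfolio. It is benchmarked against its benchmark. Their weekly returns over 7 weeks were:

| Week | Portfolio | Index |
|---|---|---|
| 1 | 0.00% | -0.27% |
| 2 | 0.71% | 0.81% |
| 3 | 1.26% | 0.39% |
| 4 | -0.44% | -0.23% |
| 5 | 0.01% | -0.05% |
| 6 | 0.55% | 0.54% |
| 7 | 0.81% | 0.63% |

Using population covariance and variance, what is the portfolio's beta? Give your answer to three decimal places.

1.060

r̄p = 0.4143%,  r̄m = 0.2600%
Cov = Σ(rp − r̄p)(rm − r̄m) / 7 = 0.1744
Var(rm) = Σ(rm − r̄m)² / 7 = 0.1645
β = Cov / Var = 0.1744 / 0.1645 = 1.0602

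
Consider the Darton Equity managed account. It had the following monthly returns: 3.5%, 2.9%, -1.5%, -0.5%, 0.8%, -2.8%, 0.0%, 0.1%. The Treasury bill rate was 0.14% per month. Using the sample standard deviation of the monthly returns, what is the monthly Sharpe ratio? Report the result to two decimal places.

0.08

r̄ = (3.5 + 2.9 − 1.5 − 0.5 + 0.8 − 2.8 + 0 + 0.1) / 8 = 2.50 / 8 = 0.3125%
Sample σ = √[Σ(r − r̄)² / 7] = √[30.8688 / 7] = √4.4098 = 2.1000%
Sharpe = (r̄ − rf) / σ = (0.3125 − 0.14) / 2.1000 = 0.1725 / 2.1000 = 0.0821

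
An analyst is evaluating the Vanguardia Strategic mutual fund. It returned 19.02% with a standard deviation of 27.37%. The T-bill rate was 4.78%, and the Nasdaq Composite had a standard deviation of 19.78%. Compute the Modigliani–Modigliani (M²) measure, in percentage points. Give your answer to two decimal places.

Sharpe = (Rp − Rf) / σp = (19.02% − 4.78%) / 27.37% = 0.5203
M² = Rf + Sharpe × σm = 4.78% + 0.5203 × 19.78% = 15.0715%

15.07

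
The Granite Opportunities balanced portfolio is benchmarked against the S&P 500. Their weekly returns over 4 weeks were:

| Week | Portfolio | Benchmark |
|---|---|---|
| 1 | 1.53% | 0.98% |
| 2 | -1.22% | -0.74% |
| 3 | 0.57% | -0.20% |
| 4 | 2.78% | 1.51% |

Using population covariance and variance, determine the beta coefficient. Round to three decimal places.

1.570

r̄p = 0.9150%,  r̄m = 0.3875%
Cov = Σ(rp − r̄p)(rm − r̄m) / 4 = 1.2669
Var(rm) = Σ(rm − r̄m)² / 4 = 0.8069
β = Cov / Var = 1.2669 / 0.8069 = 1.5701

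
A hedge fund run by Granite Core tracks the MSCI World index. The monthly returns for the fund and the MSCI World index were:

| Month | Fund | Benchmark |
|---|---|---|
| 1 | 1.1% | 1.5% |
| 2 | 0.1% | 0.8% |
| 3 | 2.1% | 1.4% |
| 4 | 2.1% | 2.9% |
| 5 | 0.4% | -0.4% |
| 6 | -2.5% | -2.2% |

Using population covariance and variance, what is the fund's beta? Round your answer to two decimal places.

0.89

r̄p = 0.5500%,  r̄m = 0.6667%
Cov = Σ(rp − r̄p)(rm − r̄m) / 6 = 2.3167
Var(rm) = Σ(rm − r̄m)² / 6 = 2.5989
β = Cov / Var = 2.3167 / 2.5989 = 0.8914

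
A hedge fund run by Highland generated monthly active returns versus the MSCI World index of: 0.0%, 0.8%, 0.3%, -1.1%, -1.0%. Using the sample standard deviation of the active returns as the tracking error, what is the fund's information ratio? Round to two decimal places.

-0.24

r̄ = (0 + 0.8 + 0.3 − 1.1 − 1) / 5 = -1.00 / 5 = -0.2000%
Sample std dev = √[2.7400 / 4] = 0.8276%
IR = r̄ / tracking error = -0.2000 / 0.8276 = -0.2417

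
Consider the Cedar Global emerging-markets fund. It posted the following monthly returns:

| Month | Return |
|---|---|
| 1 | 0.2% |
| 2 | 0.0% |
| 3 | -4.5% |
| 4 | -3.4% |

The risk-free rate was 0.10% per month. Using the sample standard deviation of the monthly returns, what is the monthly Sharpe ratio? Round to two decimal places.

-0.85

μ = (0.2 + 0 − 4.5 − 3.4) / 4 = -1.9250%
Sample σ = √[Σ(r − μ)² / 3] = √[17.0275 / 3] = √5.6758 = 2.3824%
Sharpe = (μ − rf) / σ = (-1.9250 − 0.1) / 2.3824 = -2.0250 / 2.3824 = -0.8500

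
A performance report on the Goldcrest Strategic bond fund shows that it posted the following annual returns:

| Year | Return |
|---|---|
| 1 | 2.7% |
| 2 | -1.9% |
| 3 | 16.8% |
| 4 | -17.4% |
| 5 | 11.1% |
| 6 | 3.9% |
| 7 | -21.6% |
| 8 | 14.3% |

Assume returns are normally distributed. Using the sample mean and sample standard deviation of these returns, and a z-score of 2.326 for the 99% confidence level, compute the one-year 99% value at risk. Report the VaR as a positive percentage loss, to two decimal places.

31.88

r̄ = (2.7 − 1.9 + 16.8 − 17.4 + 11.1 + 3.9 − 21.6 + 14.3) / 8 = 0.9875%
Σ(r − r̄)² = (2.7 − 0.9875)² + (-1.9 − 0.9875)² + … = 1397.5688
σ = √[1397.5688 / 7] = 14.1299%
VaR = −(r̄ − z·σ) = −(0.9875 − 2.326 × 14.1299) = −(-31.8786) = 31.8786%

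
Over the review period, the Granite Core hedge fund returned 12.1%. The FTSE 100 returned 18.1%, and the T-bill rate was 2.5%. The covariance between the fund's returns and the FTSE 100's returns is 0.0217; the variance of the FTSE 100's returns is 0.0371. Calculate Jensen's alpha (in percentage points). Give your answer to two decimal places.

β = Cov / Var = 0.0217 / 0.0371 = 0.5849
E[R] = Rf + β(Rm − Rf) = 2.5% + 0.5849 × (18.1% − 2.5%) = 11.6244%
α = Rp − E[R] = 12.1% − 11.6244% = 0.4756

0.48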